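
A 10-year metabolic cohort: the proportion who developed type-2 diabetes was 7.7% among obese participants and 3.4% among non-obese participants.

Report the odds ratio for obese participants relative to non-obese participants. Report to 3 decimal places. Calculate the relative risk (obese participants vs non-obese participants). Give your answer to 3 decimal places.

OR = 2.370; RR = 2.265

odds, obese participants = 0.07700/0.92300 = 0.08342
odds, non-obese participants = 0.03400/0.96600 = 0.03520
OR = 0.08342 / 0.03520 = 2.370
RR = 0.07700 / 0.03400 = 2.265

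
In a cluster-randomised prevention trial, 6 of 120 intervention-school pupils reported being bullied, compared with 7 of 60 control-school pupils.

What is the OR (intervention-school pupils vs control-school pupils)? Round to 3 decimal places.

OR = (6 × 53) / (114 × 7) = 318/798 ≈ 0.398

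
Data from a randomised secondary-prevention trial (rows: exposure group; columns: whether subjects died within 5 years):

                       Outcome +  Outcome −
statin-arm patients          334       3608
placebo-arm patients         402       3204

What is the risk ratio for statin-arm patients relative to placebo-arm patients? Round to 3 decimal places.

RR ≈ 0.760

risk, statin-arm patients = 334/3942 = 0.0847
risk, placebo-arm patients = 402/3606 = 0.1115
RR = 0.0847 / 0.1115 = 0.760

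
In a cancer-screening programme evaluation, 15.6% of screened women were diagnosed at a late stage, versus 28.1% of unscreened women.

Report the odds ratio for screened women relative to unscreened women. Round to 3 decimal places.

odds, screened women = 0.1560/0.8440 = 0.1848
odds, unscreened women = 0.2810/0.7190 = 0.3908
OR = 0.1848 / 0.3908 = 0.473

0.473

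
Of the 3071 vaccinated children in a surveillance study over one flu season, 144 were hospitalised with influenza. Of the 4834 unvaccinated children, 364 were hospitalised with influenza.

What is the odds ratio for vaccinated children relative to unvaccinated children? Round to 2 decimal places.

OR = (144 × 4470) / (2927 × 364) = 643680/1065428 ≈ 0.60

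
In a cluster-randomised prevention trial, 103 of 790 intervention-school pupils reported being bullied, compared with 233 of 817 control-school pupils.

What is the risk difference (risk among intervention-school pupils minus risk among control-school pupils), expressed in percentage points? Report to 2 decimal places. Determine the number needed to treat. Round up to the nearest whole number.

RD = -15.48; NNT = 7

risk, intervention-school pupils = 103/790 = 0.1304
risk, control-school pupils = 233/817 = 0.2852
risk difference = 0.1304 − 0.2852 = -0.1548 → -15.48 percentage points
absolute risk difference = 0.154810
1 / 0.154810 = 6.460 → round up → 7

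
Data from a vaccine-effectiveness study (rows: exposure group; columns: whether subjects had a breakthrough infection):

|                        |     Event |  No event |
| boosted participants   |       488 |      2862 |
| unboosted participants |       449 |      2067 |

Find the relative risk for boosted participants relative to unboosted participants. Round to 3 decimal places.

RR = 0.816

risk, boosted participants = 488/3350 = 0.1457
risk, unboosted participants = 449/2516 = 0.1785
RR = 0.1457 / 0.1785 = 0.816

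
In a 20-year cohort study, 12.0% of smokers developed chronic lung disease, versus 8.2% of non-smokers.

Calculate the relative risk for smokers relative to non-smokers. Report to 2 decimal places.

RR = 0.1200 / 0.0820 = 1.46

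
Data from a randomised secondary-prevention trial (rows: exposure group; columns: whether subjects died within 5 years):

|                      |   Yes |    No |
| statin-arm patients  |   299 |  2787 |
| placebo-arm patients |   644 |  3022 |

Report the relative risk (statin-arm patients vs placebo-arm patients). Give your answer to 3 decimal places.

0.552

risk, statin-arm patients = 299/3086 = 0.0969
risk, placebo-arm patients = 644/3666 = 0.1757
RR = 0.0969 / 0.1757 = 0.552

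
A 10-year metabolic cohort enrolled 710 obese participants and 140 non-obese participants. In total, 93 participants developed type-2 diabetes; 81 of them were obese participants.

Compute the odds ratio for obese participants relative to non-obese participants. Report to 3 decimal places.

1.374

obese participants without the outcome: 710 − 81 = 629
non-obese participants with the outcome: 93 − 81 = 12
non-obese participants without the outcome: 140 − 12 = 128
OR = (81 × 128) / (629 × 12) = 10368/7548 ≈ 1.374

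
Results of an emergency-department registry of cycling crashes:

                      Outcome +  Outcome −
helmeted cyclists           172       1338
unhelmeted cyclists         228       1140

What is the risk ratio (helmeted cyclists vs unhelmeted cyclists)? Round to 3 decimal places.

0.683

risk, helmeted cyclists = 172/1510 = 0.1139
risk, unhelmeted cyclists = 228/1368 = 0.1667
RR = 0.1139 / 0.1667 = 0.683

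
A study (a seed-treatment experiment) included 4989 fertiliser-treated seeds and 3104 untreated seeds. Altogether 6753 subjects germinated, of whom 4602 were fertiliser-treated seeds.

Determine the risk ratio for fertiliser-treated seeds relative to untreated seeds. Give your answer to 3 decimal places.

1.331

fertiliser-treated seeds without the outcome: 4989 − 4602 = 387
untreated seeds with the outcome: 6753 − 4602 = 2151
untreated seeds without the outcome: 3104 − 2151 = 953
risk, fertiliser-treated seeds = 4602/4989 = 0.9224
risk, untreated seeds = 2151/3104 = 0.6930
RR = 0.9224 / 0.6930 = 1.331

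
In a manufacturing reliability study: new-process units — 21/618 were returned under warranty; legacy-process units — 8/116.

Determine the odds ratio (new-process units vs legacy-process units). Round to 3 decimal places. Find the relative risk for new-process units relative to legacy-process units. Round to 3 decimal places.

OR = 0.475; RR = 0.493

OR = (21 × 108) / (597 × 8) = 2268/4776 ≈ 0.475
risk, new-process units = 21/618 = 0.03398
risk, legacy-process units = 8/116 = 0.06897
RR = 0.03398 / 0.06897 = 0.493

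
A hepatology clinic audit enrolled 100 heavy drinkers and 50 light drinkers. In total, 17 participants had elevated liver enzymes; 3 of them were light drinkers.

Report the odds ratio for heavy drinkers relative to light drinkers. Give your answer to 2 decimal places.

OR ≈ 2.55

heavy drinkers with the outcome: 17 − 3 = 14
heavy drinkers without the outcome: 100 − 14 = 86
light drinkers without the outcome: 50 − 3 = 47
odds, heavy drinkers = 14/86 = 0.1628
odds, light drinkers = 3/47 = 0.0638
OR = 0.1628 / 0.0638 = 2.55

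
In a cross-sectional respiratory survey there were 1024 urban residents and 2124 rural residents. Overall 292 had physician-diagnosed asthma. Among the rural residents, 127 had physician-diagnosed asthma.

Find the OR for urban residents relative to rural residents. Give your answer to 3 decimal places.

OR = 3.020

urban residents with the outcome: 292 − 127 = 165
urban residents without the outcome: 1024 − 165 = 859
rural residents without the outcome: 2124 − 127 = 1997
OR = (165 × 1997) / (859 × 127) = 329505/109093 ≈ 3.020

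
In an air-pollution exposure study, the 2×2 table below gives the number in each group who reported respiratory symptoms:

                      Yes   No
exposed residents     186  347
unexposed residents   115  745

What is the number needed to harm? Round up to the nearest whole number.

5

risk, exposed residents = 186/533 = 0.348968
risk, unexposed residents = 115/860 = 0.133721
absolute risk difference = 0.215247
1 / 0.215247 = 4.646 → round up → 5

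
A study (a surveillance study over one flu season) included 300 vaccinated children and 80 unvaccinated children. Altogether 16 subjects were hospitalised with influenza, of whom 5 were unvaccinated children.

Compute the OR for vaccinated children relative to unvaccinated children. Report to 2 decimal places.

OR = 0.57

vaccinated children with the outcome: 16 − 5 = 11
vaccinated children without the outcome: 300 − 11 = 289
unvaccinated children without the outcome: 80 − 5 = 75
odds, vaccinated children = 11/289 = 0.03806
odds, unvaccinated children = 5/75 = 0.06667
OR = 0.03806 / 0.06667 = 0.57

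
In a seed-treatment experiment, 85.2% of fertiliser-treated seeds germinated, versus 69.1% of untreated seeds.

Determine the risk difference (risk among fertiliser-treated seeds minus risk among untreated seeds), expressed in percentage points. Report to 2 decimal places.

risk difference = 0.8520 − 0.6910 = 0.1610 → 16.10 percentage points

RD = 16.10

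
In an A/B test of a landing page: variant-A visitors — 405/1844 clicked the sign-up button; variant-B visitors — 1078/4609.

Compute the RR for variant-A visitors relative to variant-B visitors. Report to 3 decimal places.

RR: 0.939

risk, variant-A visitors = 405/1844 = 0.2196
risk, variant-B visitors = 1078/4609 = 0.2339
RR = 0.2196 / 0.2339 = 0.939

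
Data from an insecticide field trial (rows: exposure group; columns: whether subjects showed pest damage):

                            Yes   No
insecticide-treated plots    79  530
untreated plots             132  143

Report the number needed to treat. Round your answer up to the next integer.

risk, insecticide-treated plots = 79/609 = 0.129721
risk, untreated plots = 132/275 = 0.480000
absolute risk difference = 0.350279
1 / 0.350279 = 2.855 → round up → 3

3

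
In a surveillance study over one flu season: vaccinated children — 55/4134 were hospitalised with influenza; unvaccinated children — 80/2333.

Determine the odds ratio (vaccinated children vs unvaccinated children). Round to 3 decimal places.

odds, vaccinated children = 55/4079 = 0.01348
odds, unvaccinated children = 80/2253 = 0.03551
OR = 0.01348 / 0.03551 = 0.380

0.380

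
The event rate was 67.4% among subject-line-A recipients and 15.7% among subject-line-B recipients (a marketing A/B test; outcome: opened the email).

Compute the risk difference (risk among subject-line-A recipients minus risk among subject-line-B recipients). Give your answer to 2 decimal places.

risk difference = 0.6740 − 0.1570 = 0.52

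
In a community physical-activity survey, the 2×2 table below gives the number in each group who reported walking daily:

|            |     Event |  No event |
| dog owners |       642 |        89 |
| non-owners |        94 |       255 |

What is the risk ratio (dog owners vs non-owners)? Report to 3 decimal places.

risk, dog owners = 642/731 = 0.8782
risk, non-owners = 94/349 = 0.2693
RR = 0.8782 / 0.2693 = 3.261

3.261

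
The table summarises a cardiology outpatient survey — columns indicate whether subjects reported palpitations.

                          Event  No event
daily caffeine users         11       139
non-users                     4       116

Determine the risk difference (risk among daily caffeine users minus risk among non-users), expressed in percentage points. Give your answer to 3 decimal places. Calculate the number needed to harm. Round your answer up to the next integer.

RD = 4.000; NNH = 25

risk, daily caffeine users = 11/150 = 0.07333
risk, non-users = 4/120 = 0.03333
risk difference = 0.07333 − 0.03333 = 0.04000 → 4.000 percentage points
absolute risk difference = 0.040000
1 / 0.040000 = 25.000 → round up → 25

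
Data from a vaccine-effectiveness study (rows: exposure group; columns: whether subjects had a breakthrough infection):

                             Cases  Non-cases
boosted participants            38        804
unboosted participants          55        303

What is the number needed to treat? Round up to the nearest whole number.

NNT ≈ 10

risk, boosted participants = 38/842 = 0.045131
risk, unboosted participants = 55/358 = 0.153631
absolute risk difference = 0.108501
1 / 0.108501 = 9.217 → round up → 10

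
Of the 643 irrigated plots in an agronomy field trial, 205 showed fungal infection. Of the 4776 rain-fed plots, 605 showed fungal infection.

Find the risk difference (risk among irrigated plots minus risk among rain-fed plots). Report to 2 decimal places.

risk, irrigated plots = 205/643 = 0.3188
risk, rain-fed plots = 605/4776 = 0.1267
risk difference = 0.3188 − 0.1267 = 0.19

RD = 0.19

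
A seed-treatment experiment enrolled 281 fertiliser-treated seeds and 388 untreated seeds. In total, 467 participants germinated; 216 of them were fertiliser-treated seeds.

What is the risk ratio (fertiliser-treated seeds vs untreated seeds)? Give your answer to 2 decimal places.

fertiliser-treated seeds without the outcome: 281 − 216 = 65
untreated seeds with the outcome: 467 − 216 = 251
untreated seeds without the outcome: 388 − 251 = 137
risk, fertiliser-treated seeds = 216/281 = 0.7687
risk, untreated seeds = 251/388 = 0.6469
RR = 0.7687 / 0.6469 = 1.19

1.19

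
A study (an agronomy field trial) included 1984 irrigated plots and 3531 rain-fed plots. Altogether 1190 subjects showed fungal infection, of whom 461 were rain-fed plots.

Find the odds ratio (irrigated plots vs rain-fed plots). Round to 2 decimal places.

OR: 3.87

irrigated plots with the outcome: 1190 − 461 = 729
irrigated plots without the outcome: 1984 − 729 = 1255
rain-fed plots without the outcome: 3531 − 461 = 3070
OR = (729 × 3070) / (1255 × 461) = 2238030/578555 ≈ 3.87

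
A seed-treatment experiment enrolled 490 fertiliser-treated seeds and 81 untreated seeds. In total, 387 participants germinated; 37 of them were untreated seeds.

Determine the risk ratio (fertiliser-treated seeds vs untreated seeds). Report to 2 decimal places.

1.56

fertiliser-treated seeds with the outcome: 387 − 37 = 350
fertiliser-treated seeds without the outcome: 490 − 350 = 140
untreated seeds without the outcome: 81 − 37 = 44
risk, fertiliser-treated seeds = 350/490 = 0.7143
risk, untreated seeds = 37/81 = 0.4568
RR = 0.7143 / 0.4568 = 1.56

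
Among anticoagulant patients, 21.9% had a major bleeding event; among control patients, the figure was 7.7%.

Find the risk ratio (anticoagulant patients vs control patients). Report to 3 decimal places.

RR = 0.2190 / 0.0770 = 2.844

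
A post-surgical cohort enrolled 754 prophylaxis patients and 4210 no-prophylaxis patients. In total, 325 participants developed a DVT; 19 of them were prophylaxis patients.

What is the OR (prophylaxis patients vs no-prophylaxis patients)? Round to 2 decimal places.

prophylaxis patients without the outcome: 754 − 19 = 735
no-prophylaxis patients with the outcome: 325 − 19 = 306
no-prophylaxis patients without the outcome: 4210 − 306 = 3904
odds, prophylaxis patients = 19/735 = 0.02585
odds, no-prophylaxis patients = 306/3904 = 0.07838
OR = 0.02585 / 0.07838 = 0.33

0.33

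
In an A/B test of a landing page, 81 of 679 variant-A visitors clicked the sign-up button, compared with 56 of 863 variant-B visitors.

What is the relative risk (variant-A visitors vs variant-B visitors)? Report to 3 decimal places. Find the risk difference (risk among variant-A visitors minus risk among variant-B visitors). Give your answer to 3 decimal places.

RR = 1.838; RD = 0.054

risk, variant-A visitors = 81/679 = 0.1193
risk, variant-B visitors = 56/863 = 0.0649
RR = 0.1193 / 0.0649 = 1.838
risk difference = 0.1193 − 0.0649 = 0.054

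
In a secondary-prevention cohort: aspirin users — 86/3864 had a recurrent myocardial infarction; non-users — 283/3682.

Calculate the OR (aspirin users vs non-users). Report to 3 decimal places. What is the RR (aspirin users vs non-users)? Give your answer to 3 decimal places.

odds, aspirin users = 86/3778 = 0.02276
odds, non-users = 283/3399 = 0.08326
OR = 0.02276 / 0.08326 = 0.273
risk, aspirin users = 86/3864 = 0.02226
risk, non-users = 283/3682 = 0.07686
RR = 0.02226 / 0.07686 = 0.290

OR = 0.273; RR = 0.290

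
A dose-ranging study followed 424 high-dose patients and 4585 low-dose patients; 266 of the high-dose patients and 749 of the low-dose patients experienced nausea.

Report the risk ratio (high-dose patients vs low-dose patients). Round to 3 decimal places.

RR: 3.840

risk, high-dose patients = 266/424 = 0.6274
risk, low-dose patients = 749/4585 = 0.1634
RR = 0.6274 / 0.1634 = 3.840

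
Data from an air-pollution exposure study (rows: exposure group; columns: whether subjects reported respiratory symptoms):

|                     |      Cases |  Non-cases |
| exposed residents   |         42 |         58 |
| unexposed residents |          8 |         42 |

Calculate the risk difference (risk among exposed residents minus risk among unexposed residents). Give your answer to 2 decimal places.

risk, exposed residents = 42/100 = 0.4200
risk, unexposed residents = 8/50 = 0.1600
risk difference = 0.4200 − 0.1600 = 0.26

0.26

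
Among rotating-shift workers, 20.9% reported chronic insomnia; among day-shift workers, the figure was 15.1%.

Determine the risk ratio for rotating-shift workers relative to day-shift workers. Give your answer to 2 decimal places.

RR = 0.2090 / 0.1510 = 1.38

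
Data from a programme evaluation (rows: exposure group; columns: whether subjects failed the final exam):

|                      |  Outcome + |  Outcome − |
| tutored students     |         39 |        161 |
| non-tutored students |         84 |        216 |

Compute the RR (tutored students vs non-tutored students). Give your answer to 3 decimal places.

risk, tutored students = 39/200 = 0.1950
risk, non-tutored students = 84/300 = 0.2800
RR = 0.1950 / 0.2800 = 0.696

RR ≈ 0.696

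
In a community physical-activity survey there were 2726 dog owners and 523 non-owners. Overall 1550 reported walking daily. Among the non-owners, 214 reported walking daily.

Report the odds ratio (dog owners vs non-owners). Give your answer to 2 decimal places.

dog owners with the outcome: 1550 − 214 = 1336
dog owners without the outcome: 2726 − 1336 = 1390
non-owners without the outcome: 523 − 214 = 309
OR = (1336 × 309) / (1390 × 214) = 412824/297460 ≈ 1.39

OR = 1.39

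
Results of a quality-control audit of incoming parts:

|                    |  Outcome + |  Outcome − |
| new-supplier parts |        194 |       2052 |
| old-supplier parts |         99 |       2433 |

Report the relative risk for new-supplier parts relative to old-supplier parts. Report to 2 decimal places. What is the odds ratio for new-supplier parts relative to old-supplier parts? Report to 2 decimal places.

risk, new-supplier parts = 194/2246 = 0.08638
risk, old-supplier parts = 99/2532 = 0.03910
RR = 0.08638 / 0.03910 = 2.21
odds, new-supplier parts = 194/2052 = 0.09454
odds, old-supplier parts = 99/2433 = 0.04069
OR = 0.09454 / 0.04069 = 2.32

RR = 2.21; OR = 2.32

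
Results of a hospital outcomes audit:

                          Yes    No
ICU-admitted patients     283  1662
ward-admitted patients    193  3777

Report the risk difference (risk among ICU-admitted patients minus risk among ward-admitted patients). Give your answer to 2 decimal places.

0.10

risk, ICU-admitted patients = 283/1945 = 0.14550
risk, ward-admitted patients = 193/3970 = 0.04861
risk difference = 0.14550 − 0.04861 = 0.10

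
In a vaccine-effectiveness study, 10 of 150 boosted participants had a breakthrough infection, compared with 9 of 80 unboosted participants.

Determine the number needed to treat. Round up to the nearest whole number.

NNT ≈ 22

risk, boosted participants = 10/150 = 0.066667
risk, unboosted participants = 9/80 = 0.112500
absolute risk difference = 0.045833
1 / 0.045833 = 21.818 → round up → 22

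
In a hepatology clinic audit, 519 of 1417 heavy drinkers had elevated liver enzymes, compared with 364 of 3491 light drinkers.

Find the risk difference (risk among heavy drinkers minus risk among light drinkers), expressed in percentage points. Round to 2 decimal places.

risk, heavy drinkers = 519/1417 = 0.3663
risk, light drinkers = 364/3491 = 0.1043
risk difference = 0.3663 − 0.1043 = 0.2620 → 26.20 percentage points

RD: 26.20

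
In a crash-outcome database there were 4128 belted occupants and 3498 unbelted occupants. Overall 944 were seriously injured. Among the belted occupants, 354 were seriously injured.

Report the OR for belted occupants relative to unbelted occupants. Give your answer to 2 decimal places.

belted occupants without the outcome: 4128 − 354 = 3774
unbelted occupants with the outcome: 944 − 354 = 590
unbelted occupants without the outcome: 3498 − 590 = 2908
odds, belted occupants = 354/3774 = 0.0938
odds, unbelted occupants = 590/2908 = 0.2029
OR = 0.0938 / 0.2029 = 0.46

OR ≈ 0.46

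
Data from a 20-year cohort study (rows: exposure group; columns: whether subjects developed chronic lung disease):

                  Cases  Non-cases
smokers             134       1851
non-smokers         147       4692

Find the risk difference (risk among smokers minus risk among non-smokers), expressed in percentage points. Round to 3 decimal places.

risk, smokers = 134/1985 = 0.06751
risk, non-smokers = 147/4839 = 0.03038
risk difference = 0.06751 − 0.03038 = 0.03713 → 3.713 percentage points

3.713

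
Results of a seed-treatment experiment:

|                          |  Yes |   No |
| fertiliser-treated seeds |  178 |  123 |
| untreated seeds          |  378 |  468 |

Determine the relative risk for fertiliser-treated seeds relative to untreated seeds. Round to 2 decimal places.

1.32

risk, fertiliser-treated seeds = 178/301 = 0.5914
risk, untreated seeds = 378/846 = 0.4468
RR = 0.5914 / 0.4468 = 1.32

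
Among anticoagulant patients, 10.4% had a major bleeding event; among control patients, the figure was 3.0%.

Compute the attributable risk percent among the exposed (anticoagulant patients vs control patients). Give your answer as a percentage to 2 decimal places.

AR% = (0.10400 − 0.03000) / 0.10400 = 0.7115 → 71.15%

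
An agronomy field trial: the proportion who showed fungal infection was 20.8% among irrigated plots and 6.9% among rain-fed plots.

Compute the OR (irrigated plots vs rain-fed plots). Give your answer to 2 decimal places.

odds, irrigated plots = 0.2080/0.7920 = 0.2626
odds, rain-fed plots = 0.0690/0.9310 = 0.0741
OR = 0.2626 / 0.0741 = 3.54

3.54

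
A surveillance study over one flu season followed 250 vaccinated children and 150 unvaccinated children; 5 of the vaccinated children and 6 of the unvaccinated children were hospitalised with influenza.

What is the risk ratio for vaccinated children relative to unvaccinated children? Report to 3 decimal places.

risk, vaccinated children = 5/250 = 0.02000
risk, unvaccinated children = 6/150 = 0.04000
RR = 0.02000 / 0.04000 = 0.500

RR: 0.500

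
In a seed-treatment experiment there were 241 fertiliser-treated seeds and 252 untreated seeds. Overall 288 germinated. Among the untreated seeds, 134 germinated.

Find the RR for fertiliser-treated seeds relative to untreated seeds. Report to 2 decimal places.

fertiliser-treated seeds with the outcome: 288 − 134 = 154
fertiliser-treated seeds without the outcome: 241 − 154 = 87
untreated seeds without the outcome: 252 − 134 = 118
risk, fertiliser-treated seeds = 154/241 = 0.6390
risk, untreated seeds = 134/252 = 0.5317
RR = 0.6390 / 0.5317 = 1.20

RR: 1.20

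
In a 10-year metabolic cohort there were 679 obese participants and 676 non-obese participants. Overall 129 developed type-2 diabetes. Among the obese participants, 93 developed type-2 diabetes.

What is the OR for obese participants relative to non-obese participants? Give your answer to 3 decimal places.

OR ≈ 2.821

obese participants without the outcome: 679 − 93 = 586
non-obese participants with the outcome: 129 − 93 = 36
non-obese participants without the outcome: 676 − 36 = 640
OR = (93 × 640) / (586 × 36) = 59520/21096 ≈ 2.821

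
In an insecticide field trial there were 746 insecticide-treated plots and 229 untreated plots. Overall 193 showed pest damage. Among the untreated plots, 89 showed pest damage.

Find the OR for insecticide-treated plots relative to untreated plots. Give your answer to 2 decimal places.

insecticide-treated plots with the outcome: 193 − 89 = 104
insecticide-treated plots without the outcome: 746 − 104 = 642
untreated plots without the outcome: 229 − 89 = 140
OR = (104 × 140) / (642 × 89) = 14560/57138 ≈ 0.25

OR: 0.25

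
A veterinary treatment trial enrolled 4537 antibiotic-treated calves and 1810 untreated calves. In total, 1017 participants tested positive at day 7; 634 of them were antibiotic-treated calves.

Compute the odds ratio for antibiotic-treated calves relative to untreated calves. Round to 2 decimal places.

0.61

antibiotic-treated calves without the outcome: 4537 − 634 = 3903
untreated calves with the outcome: 1017 − 634 = 383
untreated calves without the outcome: 1810 − 383 = 1427
odds, antibiotic-treated calves = 634/3903 = 0.1624
odds, untreated calves = 383/1427 = 0.2684
OR = 0.1624 / 0.2684 = 0.61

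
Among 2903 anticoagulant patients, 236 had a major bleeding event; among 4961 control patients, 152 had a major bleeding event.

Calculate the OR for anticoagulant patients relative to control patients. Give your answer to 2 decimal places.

odds, anticoagulant patients = 236/2667 = 0.08849
odds, control patients = 152/4809 = 0.03161
OR = 0.08849 / 0.03161 = 2.80

OR ≈ 2.80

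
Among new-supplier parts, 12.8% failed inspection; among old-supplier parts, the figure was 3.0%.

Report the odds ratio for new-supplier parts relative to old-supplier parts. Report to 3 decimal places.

OR ≈ 4.746

odds, new-supplier parts = 0.12800/0.87200 = 0.14679
odds, old-supplier parts = 0.03000/0.97000 = 0.03093
OR = 0.14679 / 0.03093 = 4.746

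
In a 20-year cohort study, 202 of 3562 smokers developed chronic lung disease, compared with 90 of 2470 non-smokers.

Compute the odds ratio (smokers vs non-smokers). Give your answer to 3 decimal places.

OR = (202 × 2380) / (3360 × 90) = 480760/302400 ≈ 1.590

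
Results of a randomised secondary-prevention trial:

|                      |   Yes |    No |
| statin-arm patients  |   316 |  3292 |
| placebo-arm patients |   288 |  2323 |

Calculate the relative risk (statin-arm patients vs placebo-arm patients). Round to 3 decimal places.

risk, statin-arm patients = 316/3608 = 0.0876
risk, placebo-arm patients = 288/2611 = 0.1103
RR = 0.0876 / 0.1103 = 0.794

0.794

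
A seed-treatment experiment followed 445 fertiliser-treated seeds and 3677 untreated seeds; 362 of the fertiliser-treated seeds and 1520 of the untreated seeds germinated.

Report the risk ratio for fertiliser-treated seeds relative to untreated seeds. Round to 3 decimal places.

1.968

risk, fertiliser-treated seeds = 362/445 = 0.8135
risk, untreated seeds = 1520/3677 = 0.4134
RR = 0.8135 / 0.4134 = 1.968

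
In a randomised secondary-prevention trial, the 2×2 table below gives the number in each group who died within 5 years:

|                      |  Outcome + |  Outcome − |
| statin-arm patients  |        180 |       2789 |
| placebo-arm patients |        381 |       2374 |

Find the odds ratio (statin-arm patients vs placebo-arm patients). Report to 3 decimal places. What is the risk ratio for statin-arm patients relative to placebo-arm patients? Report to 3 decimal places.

OR = 0.402; RR = 0.438

OR = (180 × 2374) / (2789 × 381) = 427320/1062609 ≈ 0.402
risk, statin-arm patients = 180/2969 = 0.0606
risk, placebo-arm patients = 381/2755 = 0.1383
RR = 0.0606 / 0.1383 = 0.438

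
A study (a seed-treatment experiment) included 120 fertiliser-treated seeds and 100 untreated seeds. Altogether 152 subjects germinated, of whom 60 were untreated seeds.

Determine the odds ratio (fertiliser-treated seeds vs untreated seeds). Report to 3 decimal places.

OR ≈ 2.190

fertiliser-treated seeds with the outcome: 152 − 60 = 92
fertiliser-treated seeds without the outcome: 120 − 92 = 28
untreated seeds without the outcome: 100 − 60 = 40
OR = (92 × 40) / (28 × 60) = 3680/1680 ≈ 2.190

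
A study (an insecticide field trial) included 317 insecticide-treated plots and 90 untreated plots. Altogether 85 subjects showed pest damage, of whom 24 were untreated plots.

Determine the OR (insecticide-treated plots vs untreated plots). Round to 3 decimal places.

insecticide-treated plots with the outcome: 85 − 24 = 61
insecticide-treated plots without the outcome: 317 − 61 = 256
untreated plots without the outcome: 90 − 24 = 66
OR = (61 × 66) / (256 × 24) = 4026/6144 ≈ 0.655

OR = 0.655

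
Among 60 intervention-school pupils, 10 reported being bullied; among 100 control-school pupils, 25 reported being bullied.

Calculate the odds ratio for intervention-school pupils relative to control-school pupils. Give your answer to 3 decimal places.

OR = (10 × 75) / (50 × 25) = 750/1250 ≈ 0.600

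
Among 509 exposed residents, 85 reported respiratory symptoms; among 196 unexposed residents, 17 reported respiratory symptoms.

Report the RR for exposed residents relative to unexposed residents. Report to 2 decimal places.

1.93

risk, exposed residents = 85/509 = 0.1670
risk, unexposed residents = 17/196 = 0.0867
RR = 0.1670 / 0.0867 = 1.93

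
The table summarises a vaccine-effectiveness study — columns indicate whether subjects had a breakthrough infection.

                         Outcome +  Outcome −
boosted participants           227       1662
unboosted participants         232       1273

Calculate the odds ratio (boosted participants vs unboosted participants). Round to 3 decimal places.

OR = (227 × 1273) / (1662 × 232) = 288971/385584 ≈ 0.749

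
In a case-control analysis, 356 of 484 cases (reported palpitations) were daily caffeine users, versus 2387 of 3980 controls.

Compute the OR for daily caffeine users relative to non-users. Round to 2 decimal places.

OR = (356 × 1593) / (2387 × 128) = 567108/305536 ≈ 1.86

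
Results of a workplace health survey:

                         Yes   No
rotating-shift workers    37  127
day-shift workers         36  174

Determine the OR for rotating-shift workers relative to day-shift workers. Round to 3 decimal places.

OR = (37 × 174) / (127 × 36) = 6438/4572 ≈ 1.408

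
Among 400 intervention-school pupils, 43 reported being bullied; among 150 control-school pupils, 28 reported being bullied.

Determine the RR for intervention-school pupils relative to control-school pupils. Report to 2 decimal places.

0.58

risk, intervention-school pupils = 43/400 = 0.1075
risk, control-school pupils = 28/150 = 0.1867
RR = 0.1075 / 0.1867 = 0.58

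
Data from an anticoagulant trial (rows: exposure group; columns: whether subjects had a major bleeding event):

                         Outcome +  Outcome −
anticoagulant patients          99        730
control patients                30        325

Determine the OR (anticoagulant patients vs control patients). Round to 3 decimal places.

OR = (99 × 325) / (730 × 30) = 32175/21900 ≈ 1.469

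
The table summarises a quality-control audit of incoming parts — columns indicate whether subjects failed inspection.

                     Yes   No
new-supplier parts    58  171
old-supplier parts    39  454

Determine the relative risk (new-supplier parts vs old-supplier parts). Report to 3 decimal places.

3.202

risk, new-supplier parts = 58/229 = 0.2533
risk, old-supplier parts = 39/493 = 0.0791
RR = 0.2533 / 0.0791 = 3.202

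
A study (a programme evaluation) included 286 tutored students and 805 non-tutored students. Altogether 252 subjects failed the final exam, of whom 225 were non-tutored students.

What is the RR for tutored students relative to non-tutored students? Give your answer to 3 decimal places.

tutored students with the outcome: 252 − 225 = 27
tutored students without the outcome: 286 − 27 = 259
non-tutored students without the outcome: 805 − 225 = 580
risk, tutored students = 27/286 = 0.0944
risk, non-tutored students = 225/805 = 0.2795
RR = 0.0944 / 0.2795 = 0.338

RR: 0.338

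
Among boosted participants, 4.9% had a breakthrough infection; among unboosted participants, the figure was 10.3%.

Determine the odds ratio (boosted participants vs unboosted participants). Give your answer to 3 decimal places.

odds, boosted participants = 0.04900/0.95100 = 0.05152
odds, unboosted participants = 0.10300/0.89700 = 0.11483
OR = 0.05152 / 0.11483 = 0.449

0.449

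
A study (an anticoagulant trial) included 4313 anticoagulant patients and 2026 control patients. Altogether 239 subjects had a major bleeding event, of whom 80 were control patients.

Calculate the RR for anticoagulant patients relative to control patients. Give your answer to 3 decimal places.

anticoagulant patients with the outcome: 239 − 80 = 159
anticoagulant patients without the outcome: 4313 − 159 = 4154
control patients without the outcome: 2026 − 80 = 1946
risk, anticoagulant patients = 159/4313 = 0.03687
risk, control patients = 80/2026 = 0.03949
RR = 0.03687 / 0.03949 = 0.934

0.934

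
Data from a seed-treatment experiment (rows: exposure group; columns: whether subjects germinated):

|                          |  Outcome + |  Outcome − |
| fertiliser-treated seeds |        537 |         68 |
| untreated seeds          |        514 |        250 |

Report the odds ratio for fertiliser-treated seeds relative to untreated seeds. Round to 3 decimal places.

OR = (537 × 250) / (68 × 514) = 134250/34952 ≈ 3.841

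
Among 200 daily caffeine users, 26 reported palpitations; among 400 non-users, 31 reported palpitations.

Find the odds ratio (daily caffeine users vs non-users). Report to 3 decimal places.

OR = (26 × 369) / (174 × 31) = 9594/5394 ≈ 1.779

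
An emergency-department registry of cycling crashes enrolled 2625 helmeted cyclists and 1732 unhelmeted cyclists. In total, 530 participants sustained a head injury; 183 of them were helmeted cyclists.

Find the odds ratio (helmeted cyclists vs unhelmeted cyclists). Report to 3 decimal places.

helmeted cyclists without the outcome: 2625 − 183 = 2442
unhelmeted cyclists with the outcome: 530 − 183 = 347
unhelmeted cyclists without the outcome: 1732 − 347 = 1385
odds, helmeted cyclists = 183/2442 = 0.0749
odds, unhelmeted cyclists = 347/1385 = 0.2505
OR = 0.0749 / 0.2505 = 0.299

0.299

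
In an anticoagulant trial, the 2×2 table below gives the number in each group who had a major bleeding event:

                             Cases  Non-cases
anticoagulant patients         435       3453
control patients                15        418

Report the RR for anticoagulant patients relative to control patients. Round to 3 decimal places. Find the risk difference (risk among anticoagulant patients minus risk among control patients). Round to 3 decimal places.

risk, anticoagulant patients = 435/3888 = 0.11188
risk, control patients = 15/433 = 0.03464
RR = 0.11188 / 0.03464 = 3.230
risk difference = 0.11188 − 0.03464 = 0.077

RR = 3.230; RD = 0.077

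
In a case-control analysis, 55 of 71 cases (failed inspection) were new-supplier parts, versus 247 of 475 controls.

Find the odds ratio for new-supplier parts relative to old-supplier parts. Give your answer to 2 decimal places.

OR = (55 × 228) / (247 × 16) = 12540/3952 ≈ 3.17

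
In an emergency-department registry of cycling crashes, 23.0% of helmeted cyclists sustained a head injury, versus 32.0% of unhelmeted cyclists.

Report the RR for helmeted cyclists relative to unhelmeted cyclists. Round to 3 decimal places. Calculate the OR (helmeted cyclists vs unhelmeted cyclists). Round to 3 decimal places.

RR = 0.2300 / 0.3200 = 0.719
odds, helmeted cyclists = 0.2300/0.7700 = 0.2987
odds, unhelmeted cyclists = 0.3200/0.6800 = 0.4706
OR = 0.2987 / 0.4706 = 0.635

RR = 0.719; OR = 0.635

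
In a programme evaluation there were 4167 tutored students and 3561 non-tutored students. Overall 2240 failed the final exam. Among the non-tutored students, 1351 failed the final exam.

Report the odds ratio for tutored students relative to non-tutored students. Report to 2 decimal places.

OR = 0.44

tutored students with the outcome: 2240 − 1351 = 889
tutored students without the outcome: 4167 − 889 = 3278
non-tutored students without the outcome: 3561 − 1351 = 2210
OR = (889 × 2210) / (3278 × 1351) = 1964690/4428578 ≈ 0.44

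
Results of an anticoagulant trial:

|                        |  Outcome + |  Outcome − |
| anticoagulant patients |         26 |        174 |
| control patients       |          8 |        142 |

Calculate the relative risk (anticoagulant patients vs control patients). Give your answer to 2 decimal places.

RR = 2.44

risk, anticoagulant patients = 26/200 = 0.1300
risk, control patients = 8/150 = 0.0533
RR = 0.1300 / 0.0533 = 2.44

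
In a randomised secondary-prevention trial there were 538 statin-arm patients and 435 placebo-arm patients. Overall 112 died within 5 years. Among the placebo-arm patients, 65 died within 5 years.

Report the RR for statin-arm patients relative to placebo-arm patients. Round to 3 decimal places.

statin-arm patients with the outcome: 112 − 65 = 47
statin-arm patients without the outcome: 538 − 47 = 491
placebo-arm patients without the outcome: 435 − 65 = 370
risk, statin-arm patients = 47/538 = 0.0874
risk, placebo-arm patients = 65/435 = 0.1494
RR = 0.0874 / 0.1494 = 0.585

0.585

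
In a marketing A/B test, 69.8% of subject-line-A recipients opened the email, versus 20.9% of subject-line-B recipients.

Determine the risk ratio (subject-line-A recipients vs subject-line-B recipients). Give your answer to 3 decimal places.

RR = 0.6980 / 0.2090 = 3.340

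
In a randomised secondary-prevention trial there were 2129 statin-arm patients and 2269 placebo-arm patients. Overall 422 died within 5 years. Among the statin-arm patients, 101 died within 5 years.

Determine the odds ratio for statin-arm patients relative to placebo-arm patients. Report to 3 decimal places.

statin-arm patients without the outcome: 2129 − 101 = 2028
placebo-arm patients with the outcome: 422 − 101 = 321
placebo-arm patients without the outcome: 2269 − 321 = 1948
odds, statin-arm patients = 101/2028 = 0.04980
odds, placebo-arm patients = 321/1948 = 0.16478
OR = 0.04980 / 0.16478 = 0.302

OR = 0.302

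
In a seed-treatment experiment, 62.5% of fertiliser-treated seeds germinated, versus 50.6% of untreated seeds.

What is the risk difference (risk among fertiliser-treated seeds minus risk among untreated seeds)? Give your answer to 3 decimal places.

risk difference = 0.6250 − 0.5060 = 0.119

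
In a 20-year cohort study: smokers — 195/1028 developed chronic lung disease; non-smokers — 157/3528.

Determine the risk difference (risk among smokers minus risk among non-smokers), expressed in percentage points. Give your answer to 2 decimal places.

risk, smokers = 195/1028 = 0.18969
risk, non-smokers = 157/3528 = 0.04450
risk difference = 0.18969 − 0.04450 = 0.14519 → 14.52 percentage points

RD: 14.52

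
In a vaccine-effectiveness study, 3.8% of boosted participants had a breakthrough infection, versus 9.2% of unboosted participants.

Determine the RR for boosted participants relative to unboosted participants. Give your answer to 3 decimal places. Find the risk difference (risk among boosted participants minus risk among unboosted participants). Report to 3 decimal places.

RR = 0.413; RD = -0.054

RR = 0.03800 / 0.09200 = 0.413
risk difference = 0.03800 − 0.09200 = -0.054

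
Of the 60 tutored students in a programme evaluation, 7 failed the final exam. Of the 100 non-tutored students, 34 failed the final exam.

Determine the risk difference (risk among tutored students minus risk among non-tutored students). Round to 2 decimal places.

risk, tutored students = 7/60 = 0.1167
risk, non-tutored students = 34/100 = 0.3400
risk difference = 0.1167 − 0.3400 = -0.22

RD = -0.22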